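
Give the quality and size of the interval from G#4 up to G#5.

perfect octave

G to G is the same letter name, plus an octave, so the interval is some kind of octave.
Counting semitones, G#4→G#5 is 12, which is the perfect octave.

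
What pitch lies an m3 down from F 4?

D 4

Counting three letter names down from F lands on D.
A minor third is 3 semitones; 3 semitones down from F4 gives D4.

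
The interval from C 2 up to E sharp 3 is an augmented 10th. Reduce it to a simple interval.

Subtracting seven from the interval number removes an octave: 10 − 7 = 3.
That makes an augmented tenth a compound augmented third — an octave plus an augmented third.

A3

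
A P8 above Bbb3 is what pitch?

Bbb4

An octave keeps the letter name B, an octave up from B.
Moving 12 semitones up from Bbb3 (the size of a perfect octave) reaches Bbb4.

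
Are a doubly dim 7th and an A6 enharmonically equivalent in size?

A doubly diminished seventh spans 8 semitones; an augmented sixth spans 10 semitones. They differ by 2.

No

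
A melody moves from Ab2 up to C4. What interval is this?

A to C spans three letter names (A-B-C), plus an octave: a tenth.
Counting semitones, Ab2→C4 is 16, which is the major tenth.
(Equivalently, a compound major third: a major third plus an octave.)

major tenth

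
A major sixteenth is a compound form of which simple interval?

Each octave removed subtracts seven from the number: 16 − 14 = 2.
So a major sixteenth is 2 octaves plus a major second. The quality is unchanged.

M2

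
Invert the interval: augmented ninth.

First reduce the compound augmented ninth to its simple form, an augmented second.
The rule of nine gives the new number: 9 − 2 = 7, so a second becomes a seventh.
The quality also flips — augmented becomes diminished — giving a diminished seventh.

diminished seventh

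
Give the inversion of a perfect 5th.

The rule of nine gives the new number: 9 − 5 = 4, so a fifth becomes a fourth.
And perfect stays perfect under inversion, so we get a perfect fourth.

perfect 4th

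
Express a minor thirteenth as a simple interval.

Subtracting seven from the interval number removes an octave: 13 − 7 = 6.
Quality carries through unchanged, so the simple form is a minor sixth.

minor sixth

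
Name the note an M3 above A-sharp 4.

C-double-sharp 5

Three letter names up from A: C.
A major third spans 4 semitones, so from A#4 the target pitch is C##5.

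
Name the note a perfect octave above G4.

G5

An octave keeps the letter name G, an octave up from G.
A perfect octave spans 12 semitones, so from G4 the target pitch is G5.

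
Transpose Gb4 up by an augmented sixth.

The sixth takes the letter from G up to E.
An augmented sixth is 10 semitones; 10 semitones up from Gb4 gives E5.

E5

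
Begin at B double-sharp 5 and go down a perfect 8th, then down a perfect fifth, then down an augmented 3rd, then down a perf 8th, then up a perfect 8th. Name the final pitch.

B##5 down a perfect octave → B##4 (12 semitones).
B##4 down a perfect fifth → E##4 (7 semitones).
An augmented third down from E##4 is C#4.
Down a perfect octave from C#4: C#3 (12 semitones down).
C#3 up a perfect octave → C#4 (12 semitones).

C sharp 4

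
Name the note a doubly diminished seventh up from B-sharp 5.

A-flat 6

Counting seven letter names up from B lands on A.
A doubly diminished seventh spans 8 semitones, so from B#5 the target pitch is Ab6.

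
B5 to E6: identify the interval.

P4

B to E spans four letter names (B-C-D-E): a fourth.
Counting semitones, B5→E6 is 5, which is the perfect fourth.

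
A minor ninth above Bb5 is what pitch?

Cb7

Two letters up from B (plus an octave) reaches C.
A minor ninth spans 13 semitones, so from Bb5 the target pitch is Cb7.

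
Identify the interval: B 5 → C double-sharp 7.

augmented 9th

B to C spans two letter names (B-C), plus an octave — that makes it a ninth of some quality.
The major ninth is 14 semitones; here we have 15, one semitone wider: augmented.
(Equivalently, a compound augmented second: an augmented second plus an octave.)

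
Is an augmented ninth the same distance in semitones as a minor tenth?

Yes

An augmented ninth spans 15 semitones, and a minor tenth also spans 15 semitones — they're enharmonic.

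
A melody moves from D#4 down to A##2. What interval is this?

Descending from D#4 to A##2 is the same interval as ascending A##2 to D#4.
A to D spans four letter names (A-B-C-D), plus an octave: an eleventh.
A perfect eleventh would be 17 semitones; A##2 to D#4 is 16, one semitone narrower, so the interval is diminished.
(Equivalently, a compound diminished fourth: a diminished fourth plus an octave.)

diminished eleventh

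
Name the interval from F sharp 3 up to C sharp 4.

perfect fifth

F to C spans five letter names (F-G-A-B-C), so the interval is some kind of fifth.
F#3 to C#4 is 7 semitones, matching the perfect fifth exactly, so the quality is perfect.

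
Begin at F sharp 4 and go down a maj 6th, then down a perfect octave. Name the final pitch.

F#4 down a major sixth → A3 (9 semitones).
A3 down a perfect octave → A2 (12 semitones).

A 2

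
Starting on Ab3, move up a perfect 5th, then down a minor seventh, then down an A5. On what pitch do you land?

Bbb2

A perfect fifth up from Ab3 is Eb4.
Down a minor seventh from Eb4: F3 (10 semitones down).
F3 down an augmented fifth → Bbb2 (8 semitones).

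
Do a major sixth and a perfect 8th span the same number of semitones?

A major sixth spans 9 semitones; a perfect octave spans 12 semitones. They differ by 3.

No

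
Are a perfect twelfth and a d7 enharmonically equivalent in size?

No

A perfect twelfth is 19 semitones but a diminished seventh is 9 semitones — different sizes.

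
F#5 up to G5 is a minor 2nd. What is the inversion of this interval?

Inverted interval numbers add to nine, so a second pairs with a seventh (2 + 7 = 9).
And minor becomes major under inversion, so we get a major seventh.

major 7th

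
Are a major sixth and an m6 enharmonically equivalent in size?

A major sixth spans 9 semitones; a minor sixth spans 8 semitones. They differ by 1.

No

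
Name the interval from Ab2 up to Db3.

perfect fourth

A to D spans four letter names (A-B-C-D): a fourth.
Ab2 to Db3 is 5 semitones, matching the perfect fourth exactly, so the quality is perfect.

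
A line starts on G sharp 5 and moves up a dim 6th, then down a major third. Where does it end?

Up a diminished sixth from G#5: Eb6 (7 semitones up).
A major third down from Eb6 is Cb6.

C flat 6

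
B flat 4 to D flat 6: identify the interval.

B to D spans three letter names (B-C-D), plus an octave — that makes it a tenth of some quality.
At 15 semitones, Bb4→Db6 falls one short of a major tenth: minor.
(Equivalently, a compound minor third: a minor third plus an octave.)

minor tenth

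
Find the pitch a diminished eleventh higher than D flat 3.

G double-flat 4

Counting four letter names plus an octave up from D lands on G.
A diminished eleventh spans 16 semitones, so from Db3 the target pitch is Gbb4.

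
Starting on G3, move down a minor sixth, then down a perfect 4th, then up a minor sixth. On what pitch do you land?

A minor sixth down from G3 is B2.
B2 down a perfect fourth → F#2 (5 semitones).
Up a minor sixth from F#2: D3 (8 semitones up).

D3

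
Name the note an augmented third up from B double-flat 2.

D 3

The third takes the letter from B up to D.
Moving 5 semitones up from Bbb2 (the size of an augmented third) reaches D3.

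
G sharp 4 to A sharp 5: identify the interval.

major ninth

G to A spans two letter names (G-A), plus an octave: a ninth.
G#4 to A#5 is 14 semitones, matching the major ninth exactly, so the quality is major.
(Equivalently, a compound major second: a major second plus an octave.)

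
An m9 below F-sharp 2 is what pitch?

Counting two letter names plus an octave down from F lands on E.
A minor ninth spans 13 semitones, so from F#2 the target pitch is E#1.

E-sharp 1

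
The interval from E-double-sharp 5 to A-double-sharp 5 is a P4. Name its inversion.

perfect 5th

The rule of nine gives the new number: 9 − 4 = 5, so a fourth becomes a fifth.
The quality also flips — perfect stays perfect — giving a perfect fifth.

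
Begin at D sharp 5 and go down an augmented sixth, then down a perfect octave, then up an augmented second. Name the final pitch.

An augmented sixth down from D#5 is F4.
F4 down a perfect octave → F3 (12 semitones).
Up an augmented second from F3: G#3 (3 semitones up).

G sharp 3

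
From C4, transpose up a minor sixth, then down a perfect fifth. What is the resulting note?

Db4

A minor sixth up from C4 is Ab4.
Down a perfect fifth from Ab4: Db4 (7 semitones down).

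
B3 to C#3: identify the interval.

Descending from B3 to C#3 is the same interval as ascending C#3 to B3.
C to B spans seven letter names (C-D-E-F-G-A-B): a seventh.
C#3 to B3 is 10 semitones, a half step short of the major seventh (11), so this is minor.

minor seventh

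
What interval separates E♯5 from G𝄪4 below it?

Descending from E#5 to G##4 is the same interval as ascending G##4 to E#5.
G to E spans six letter names (G-A-B-C-D-E) — that makes it a sixth of some quality.
G##4 to E#5 is 8 semitones, a half step short of the major sixth (9), so this is minor.

minor 6th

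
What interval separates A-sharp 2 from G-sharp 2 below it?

M2

Descending from A#2 to G#2 is the same interval as ascending G#2 to A#2.
G to A spans two letter names (G-A): a second.
The major second spans 2 semitones, and G#2 to A#2 is exactly 2 semitones — so this is a major second.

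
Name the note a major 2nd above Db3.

Counting two letter names up from D lands on E.
Moving 2 semitones up from Db3 (the size of a major second) reaches Eb3.

Eb3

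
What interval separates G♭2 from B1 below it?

diminished 6th

Descending from Gb2 to B1 is the same interval as ascending B1 to Gb2.
B to G spans six letter names (B-C-D-E-F-G) — that makes it a sixth of some quality.
The major sixth is 9 semitones; here we have 7, two semitones narrower: diminished.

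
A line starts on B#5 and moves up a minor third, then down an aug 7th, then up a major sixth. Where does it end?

A minor third up from B#5 is D#6.
Down an augmented seventh from D#6: Eb5 (12 semitones down).
Up a major sixth from Eb5: C6 (9 semitones up).

C6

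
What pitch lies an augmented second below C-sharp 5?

The second takes the letter from C down to B.
Moving 3 semitones down from C#5 (the size of an augmented second) reaches Bb4.

B-flat 4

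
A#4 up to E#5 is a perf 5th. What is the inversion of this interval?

Inverted interval numbers add to nine, so a fifth pairs with a fourth (5 + 4 = 9).
And perfect stays perfect under inversion, so we get a perfect fourth.

perfect fourth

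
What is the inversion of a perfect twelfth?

First reduce the compound perfect twelfth to its simple form, a perfect fifth.
The rule of nine gives the new number: 9 − 5 = 4, so a fifth becomes a fourth.
The quality also flips — perfect stays perfect — giving a perfect fourth.

perfect fourth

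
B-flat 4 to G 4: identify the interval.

Descending from Bb4 to G4 is the same interval as ascending G4 to Bb4.
G to B spans three letter names (G-A-B), so the interval is some kind of third.
G4 to Bb4 is 3 semitones, a half step short of the major third (4), so this is minor.

minor third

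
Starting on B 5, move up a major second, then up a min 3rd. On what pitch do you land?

B5 up a major second → C#6 (2 semitones).
A minor third up from C#6 is E6.

E 6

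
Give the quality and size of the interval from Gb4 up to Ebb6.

minor 13th

G to E spans six letter names (G-A-B-C-D-E), plus an octave, so the interval is some kind of thirteenth.
At 20 semitones, Gb4→Ebb6 falls one short of a major thirteenth: minor.
(Equivalently, a compound minor sixth: a minor sixth plus an octave.)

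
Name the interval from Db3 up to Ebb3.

minor second

D to E spans two letter names (D-E), so the interval is some kind of second.
Db3 to Ebb3 is 1 semitone, a half step short of the major second (2), so this is minor.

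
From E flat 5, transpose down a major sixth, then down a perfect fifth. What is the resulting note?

A major sixth down from Eb5 is Gb4.
Gb4 down a perfect fifth → Cb4 (7 semitones).

C flat 4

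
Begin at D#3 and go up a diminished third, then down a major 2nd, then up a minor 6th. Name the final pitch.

Cb4

D#3 up a diminished third → F3 (2 semitones).
Down a major second from F3: Eb3 (2 semitones down).
Up a minor sixth from Eb3: Cb4 (8 semitones up).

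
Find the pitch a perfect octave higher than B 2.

B 3

An octave keeps the letter name B, an octave up from B.
A perfect octave is 12 semitones; 12 semitones up from B2 gives B3.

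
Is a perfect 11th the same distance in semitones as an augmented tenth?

Yes

A perfect eleventh spans 17 semitones, and an augmented tenth also spans 17 semitones — they're enharmonic.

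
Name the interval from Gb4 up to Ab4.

major 2nd

G to A spans two letter names (G-A), so the interval is some kind of second.
The major second spans 2 semitones, and Gb4 to Ab4 is exactly 2 semitones — so this is a major second.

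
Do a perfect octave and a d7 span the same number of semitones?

No

12 semitones (perfect octave) vs 9 semitones (diminished seventh): not equal.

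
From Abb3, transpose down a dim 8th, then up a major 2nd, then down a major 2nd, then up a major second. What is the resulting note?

Abb3 down a diminished octave → Ab2 (11 semitones).
A major second up from Ab2 is Bb2.
A major second down from Bb2 is Ab2.
Ab2 up a major second → Bb2 (2 semitones).

Bb2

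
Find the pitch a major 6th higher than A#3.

Counting six letter names up from A lands on F.
Moving 9 semitones up from A#3 (the size of a major sixth) reaches F##4.

F##4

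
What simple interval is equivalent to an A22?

augmented octave

Take out 2 octaves (14 from the number): 22 − 14 = 8.
Quality carries through unchanged, so the simple form is an augmented octave.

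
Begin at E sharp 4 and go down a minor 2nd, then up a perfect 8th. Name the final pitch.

D double-sharp 5

A minor second down from E#4 is D##4.
Up a perfect octave from D##4: D##5 (12 semitones up).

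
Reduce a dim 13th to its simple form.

Each octave removed subtracts seven from the number: 13 − 7 = 6.
That makes a diminished thirteenth a compound diminished sixth — an octave plus a diminished sixth.

diminished 6th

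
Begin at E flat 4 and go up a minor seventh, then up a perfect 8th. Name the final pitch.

D flat 6

Eb4 up a minor seventh → Db5 (10 semitones).
A perfect octave up from Db5 is Db6.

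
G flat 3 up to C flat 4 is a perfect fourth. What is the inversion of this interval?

P5

Inverted interval numbers add to nine, so a fourth pairs with a fifth (4 + 5 = 9).
The quality also flips — perfect stays perfect — giving a perfect fifth.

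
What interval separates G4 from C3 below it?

Descending from G4 to C3 is the same interval as ascending C3 to G4.
C to G spans five letter names (C-D-E-F-G), plus an octave: a twelfth.
The perfect twelfth spans 19 semitones, and C3 to G4 is exactly 19 semitones — so this is a perfect twelfth.
(Equivalently, a compound perfect fifth: a perfect fifth plus an octave.)

perfect twelfth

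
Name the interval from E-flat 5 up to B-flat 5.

E to B spans five letter names (E-F-G-A-B) — that makes it a fifth of some quality.
The perfect fifth spans 7 semitones, and Eb5 to Bb5 is exactly 7 semitones — so this is a perfect fifth.

perfect fifth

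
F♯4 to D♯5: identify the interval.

M6

F to D spans six letter names (F-G-A-B-C-D) — that makes it a sixth of some quality.
F#4 to D#5 is 9 semitones, matching the major sixth exactly, so the quality is major.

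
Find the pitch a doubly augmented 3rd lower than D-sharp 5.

The third takes the letter from D down to B.
A doubly augmented third is 6 semitones; 6 semitones down from D#5 gives Bbb4.

B-double-flat 4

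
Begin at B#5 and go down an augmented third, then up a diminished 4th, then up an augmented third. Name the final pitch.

E6

B#5 down an augmented third → G5 (5 semitones).
Up a diminished fourth from G5: Cb6 (4 semitones up).
Cb6 up an augmented third → E6 (5 semitones).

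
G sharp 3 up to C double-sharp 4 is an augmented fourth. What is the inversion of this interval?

diminished fifth

The rule of nine gives the new number: 9 − 4 = 5, so a fourth becomes a fifth.
Quality inverts too: augmented becomes diminished. That makes the inversion a diminished fifth.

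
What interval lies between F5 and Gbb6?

diminished 9th

F to G spans two letter names (F-G), plus an octave: a ninth.
The major ninth is 14 semitones; here we have 12, two semitones narrower: diminished.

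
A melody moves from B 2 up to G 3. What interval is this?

B to G spans six letter names (B-C-D-E-F-G), so the interval is some kind of sixth.
At 8 semitones, B2→G3 falls one short of a major sixth: minor.

m6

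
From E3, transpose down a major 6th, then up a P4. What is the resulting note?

C3

Down a major sixth from E3: G2 (9 semitones down).
A perfect fourth up from G2 is C3.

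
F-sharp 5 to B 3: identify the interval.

perfect twelfth

Descending from F#5 to B3 is the same interval as ascending B3 to F#5.
B to F spans five letter names (B-C-D-E-F), plus an octave, so the interval is some kind of twelfth.
B3 to F#5 is 19 semitones, matching the perfect twelfth exactly, so the quality is perfect.
(Equivalently, a compound perfect fifth: a perfect fifth plus an octave.)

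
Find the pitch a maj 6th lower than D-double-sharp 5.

Counting six letter names down from D lands on F.
A major sixth spans 9 semitones, so from D##5 the target pitch is F##4.

F-double-sharp 4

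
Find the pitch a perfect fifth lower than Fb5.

Five letter names down from F: B.
Moving 7 semitones down from Fb5 (the size of a perfect fifth) reaches Bbb4.

Bbb4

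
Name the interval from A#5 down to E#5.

Descending from A#5 to E#5 is the same interval as ascending E#5 to A#5.
E to A spans four letter names (E-F-G-A), so the interval is some kind of fourth.
The perfect fourth spans 5 semitones, and E#5 to A#5 is exactly 5 semitones — so this is a perfect fourth.

P4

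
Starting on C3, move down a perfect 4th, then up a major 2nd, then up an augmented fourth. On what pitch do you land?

A perfect fourth down from C3 is G2.
G2 up a major second → A2 (2 semitones).
An augmented fourth up from A2 is D#3.

D#3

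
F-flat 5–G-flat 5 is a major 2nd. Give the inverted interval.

m7

Inverted interval numbers add to nine, so a second pairs with a seventh (2 + 7 = 9).
The quality also flips — major becomes minor — giving a minor seventh.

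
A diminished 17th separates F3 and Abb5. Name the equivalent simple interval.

Subtracting seven from the interval number removes an octave: 17 − 14 = 3.
So a diminished seventeenth is 2 octaves plus a diminished third. The quality is unchanged.

d3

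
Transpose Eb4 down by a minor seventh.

F3

Counting seven letter names down from E lands on F.
Moving 10 semitones down from Eb4 (the size of a minor seventh) reaches F3.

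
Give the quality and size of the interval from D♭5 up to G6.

augmented 11th

D to G spans four letter names (D-E-F-G), plus an octave: an eleventh.
The perfect eleventh is 17 semitones; here we have 18, one semitone wider: augmented.
(Equivalently, a compound augmented fourth: an augmented fourth plus an octave.)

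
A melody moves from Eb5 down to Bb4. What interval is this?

perfect 4th

Descending from Eb5 to Bb4 is the same interval as ascending Bb4 to Eb5.
B to E spans four letter names (B-C-D-E), so the interval is some kind of fourth.
Bb4 to Eb5 is 5 semitones, matching the perfect fourth exactly, so the quality is perfect.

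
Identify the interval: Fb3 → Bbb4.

F to B spans four letter names (F-G-A-B), plus an octave, so the interval is some kind of eleventh.
The perfect eleventh spans 17 semitones, and Fb3 to Bbb4 is exactly 17 semitones — so this is a perfect eleventh.
(Equivalently, a compound perfect fourth: a perfect fourth plus an octave.)

perfect eleventh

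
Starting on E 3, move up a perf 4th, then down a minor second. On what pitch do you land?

E3 up a perfect fourth → A3 (5 semitones).
A minor second down from A3 is G#3.

G sharp 3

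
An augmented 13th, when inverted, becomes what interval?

d3

First reduce the compound augmented thirteenth to its simple form, an augmented sixth.
The rule of nine gives the new number: 9 − 6 = 3, so a sixth becomes a third.
And augmented becomes diminished under inversion, so we get a diminished third.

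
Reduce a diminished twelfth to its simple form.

d5

Subtracting seven from the interval number removes an octave: 12 − 7 = 5.
So a diminished twelfth is an octave plus a diminished fifth. The quality is unchanged.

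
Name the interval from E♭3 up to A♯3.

E to A spans four letter names (E-F-G-A), so the interval is some kind of fourth.
The perfect fourth is 5 semitones; here we have 7, two semitones wider: doubly augmented.

doubly augmented fourth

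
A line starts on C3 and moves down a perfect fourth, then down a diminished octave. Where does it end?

G#1

Down a perfect fourth from C3: G2 (5 semitones down).
G2 down a diminished octave → G#1 (11 semitones).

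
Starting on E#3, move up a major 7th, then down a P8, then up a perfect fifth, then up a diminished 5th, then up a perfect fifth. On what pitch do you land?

E#3 up a major seventh → D##4 (11 semitones).
D##4 down a perfect octave → D##3 (12 semitones).
Up a perfect fifth from D##3: A##3 (7 semitones up).
A##3 up a diminished fifth → E#4 (6 semitones).
E#4 up a perfect fifth → B#4 (7 semitones).

B#4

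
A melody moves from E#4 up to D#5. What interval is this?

m7

E to D spans seven letter names (E-F-G-A-B-C-D): a seventh.
A major seventh would be 11 semitones, but E#4 to D#5 is 10 — one semitone narrower, making it a minor seventh.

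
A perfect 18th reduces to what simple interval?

P4

Each octave removed subtracts seven from the number: 18 − 14 = 4.
That makes a perfect eighteenth a compound perfect fourth — 2 octaves plus a perfect fourth.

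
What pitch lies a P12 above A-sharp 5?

E-sharp 7

The twelfth's letter: A up five letter names plus an octave → E.
Moving 19 semitones up from A#5 (the size of a perfect twelfth) reaches E#7.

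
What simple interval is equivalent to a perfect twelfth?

P5

Subtracting seven from the interval number removes an octave: 12 − 7 = 5.
That makes a perfect twelfth a compound perfect fifth — an octave plus a perfect fifth.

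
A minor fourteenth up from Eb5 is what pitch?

The fourteenth's letter: E up seven letter names plus an octave → D.
A minor fourteenth is 22 semitones; 22 semitones up from Eb5 gives Db7.

Db7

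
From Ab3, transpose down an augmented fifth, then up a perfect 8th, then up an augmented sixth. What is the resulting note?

Bb4

Down an augmented fifth from Ab3: Dbb3 (8 semitones down).
Up a perfect octave from Dbb3: Dbb4 (12 semitones up).
Up an augmented sixth from Dbb4: Bb4 (10 semitones up).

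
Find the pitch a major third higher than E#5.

Three letter names up from E: G.
A major third is 4 semitones; 4 semitones up from E#5 gives G##5.

G##5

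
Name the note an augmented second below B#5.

Two letter names down from B: A.
An augmented second is 3 semitones; 3 semitones down from B#5 gives A5.

A5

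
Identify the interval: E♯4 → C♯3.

major tenth

Descending from E#4 to C#3 is the same interval as ascending C#3 to E#4.
C to E spans three letter names (C-D-E), plus an octave — that makes it a tenth of some quality.
C#3 to E#4 is 16 semitones, matching the major tenth exactly, so the quality is major.
(Equivalently, a compound major third: a major third plus an octave.)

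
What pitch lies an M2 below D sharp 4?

Counting two letter names down from D lands on C.
A major second spans 2 semitones, so from D#4 the target pitch is C#4.

C sharp 4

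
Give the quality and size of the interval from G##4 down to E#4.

major 3rd

Descending from G##4 to E#4 is the same interval as ascending E#4 to G##4.
E to G spans three letter names (E-F-G) — that makes it a third of some quality.
The major third spans 4 semitones, and E#4 to G##4 is exactly 4 semitones — so this is a major third.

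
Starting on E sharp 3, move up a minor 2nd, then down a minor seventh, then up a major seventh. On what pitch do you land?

F double-sharp 3

Up a minor second from E#3: F#3 (1 semitone up).
Down a minor seventh from F#3: G#2 (10 semitones down).
A major seventh up from G#2 is F##3.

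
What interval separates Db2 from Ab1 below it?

Descending from Db2 to Ab1 is the same interval as ascending Ab1 to Db2.
A to D spans four letter names (A-B-C-D) — that makes it a fourth of some quality.
Ab1 to Db2 is 5 semitones, matching the perfect fourth exactly, so the quality is perfect.

perfect fourth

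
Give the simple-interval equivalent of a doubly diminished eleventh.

doubly diminished fourth

Take out an octave (7 from the number): 11 − 7 = 4.
That makes a doubly diminished eleventh a compound doubly diminished fourth — an octave plus a doubly diminished fourth.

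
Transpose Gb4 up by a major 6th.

Counting six letter names up from G lands on E.
A major sixth is 9 semitones; 9 semitones up from Gb4 gives Eb5.

Eb5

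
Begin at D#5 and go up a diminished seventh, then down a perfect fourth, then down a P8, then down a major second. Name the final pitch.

F4

Up a diminished seventh from D#5: C6 (9 semitones up).
C6 down a perfect fourth → G5 (5 semitones).
G5 down a perfect octave → G4 (12 semitones).
Down a major second from G4: F4 (2 semitones down).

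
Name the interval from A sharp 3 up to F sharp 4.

A to F spans six letter names (A-B-C-D-E-F): a sixth.
A major sixth would be 9 semitones, but A#3 to F#4 is 8 — one semitone narrower, making it a minor sixth.

minor sixth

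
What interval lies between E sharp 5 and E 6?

d8

E to E is the same letter name, plus an octave — that makes it an octave of some quality.
The perfect octave is 12 semitones; here we have 11, one semitone narrower: diminished.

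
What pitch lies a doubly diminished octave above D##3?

D4

For an octave the letter name doesn't change: still D, an octave up.
Moving 10 semitones up from D##3 (the size of a doubly diminished octave) reaches D4.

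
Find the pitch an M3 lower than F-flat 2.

D-double-flat 2

Counting three letter names down from F lands on D.
A major third is 4 semitones; 4 semitones down from Fb2 gives Dbb2.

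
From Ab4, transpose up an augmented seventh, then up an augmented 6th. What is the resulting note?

E##6

An augmented seventh up from Ab4 is G#5.
An augmented sixth up from G#5 is E##6.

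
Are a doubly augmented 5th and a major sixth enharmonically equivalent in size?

Yes

Both span 9 semitones: a doubly augmented fifth and a major sixth are the same chromatic distance.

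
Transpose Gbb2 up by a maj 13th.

Counting six letter names plus an octave up from G lands on E.
A major thirteenth is 21 semitones; 21 semitones up from Gbb2 gives Ebb4.

Ebb4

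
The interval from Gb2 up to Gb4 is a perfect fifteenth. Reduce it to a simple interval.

perfect octave

Each octave removed subtracts seven from the number: 15 − 7 = 8.
Quality carries through unchanged, so the simple form is a perfect octave.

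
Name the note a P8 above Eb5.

An octave keeps the letter name E, an octave up from E.
Moving 12 semitones up from Eb5 (the size of a perfect octave) reaches Eb6.

Eb6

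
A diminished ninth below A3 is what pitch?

G##2

Two letters down from A (plus an octave) reaches G.
Moving 12 semitones down from A3 (the size of a diminished ninth) reaches G##2.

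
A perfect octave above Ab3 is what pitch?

An octave keeps the letter name A, an octave up from A.
Moving 12 semitones up from Ab3 (the size of a perfect octave) reaches Ab4.

Ab4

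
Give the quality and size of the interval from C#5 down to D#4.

Descending from C#5 to D#4 is the same interval as ascending D#4 to C#5.
D to C spans seven letter names (D-E-F-G-A-B-C) — that makes it a seventh of some quality.
D#4 to C#5 is 10 semitones, a half step short of the major seventh (11), so this is minor.

m7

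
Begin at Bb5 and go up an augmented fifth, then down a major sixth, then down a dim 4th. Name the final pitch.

E#5

Up an augmented fifth from Bb5: F#6 (8 semitones up).
Down a major sixth from F#6: A5 (9 semitones down).
Down a diminished fourth from A5: E#5 (4 semitones down).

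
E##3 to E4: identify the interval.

E to E is the same letter name, plus an octave: an octave.
E##3 to E4 spans 10 semitones — two semitones narrower than the perfect octave (12) — giving a doubly diminished octave.

doubly diminished octave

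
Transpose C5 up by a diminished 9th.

Dbb6

The ninth's letter: C up two letter names plus an octave → D.
Moving 12 semitones up from C5 (the size of a diminished ninth) reaches Dbb6.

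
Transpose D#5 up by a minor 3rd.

Three letter names up from D: F.
A minor third is 3 semitones; 3 semitones up from D#5 gives F#5.

F#5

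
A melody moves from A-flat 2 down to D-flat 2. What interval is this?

Descending from Ab2 to Db2 is the same interval as ascending Db2 to Ab2.
D to A spans five letter names (D-E-F-G-A) — that makes it a fifth of some quality.
The perfect fifth spans 7 semitones, and Db2 to Ab2 is exactly 7 semitones — so this is a perfect fifth.

perfect fifth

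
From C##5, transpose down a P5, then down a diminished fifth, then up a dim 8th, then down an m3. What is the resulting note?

G##4

A perfect fifth down from C##5 is F##4.
A diminished fifth down from F##4 is B##3.
A diminished octave up from B##3 is B#4.
A minor third down from B#4 is G##4.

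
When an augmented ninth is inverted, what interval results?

First reduce the compound augmented ninth to its simple form, an augmented second.
The rule of nine gives the new number: 9 − 2 = 7, so a second becomes a seventh.
Quality inverts too: augmented becomes diminished. That makes the inversion a diminished seventh.

diminished 7th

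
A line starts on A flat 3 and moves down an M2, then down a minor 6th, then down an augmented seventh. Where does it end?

C double-flat 2

Down a major second from Ab3: Gb3 (2 semitones down).
Down a minor sixth from Gb3: Bb2 (8 semitones down).
Bb2 down an augmented seventh → Cbb2 (12 semitones).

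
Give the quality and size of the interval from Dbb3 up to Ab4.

D to A spans five letter names (D-E-F-G-A), plus an octave, so the interval is some kind of twelfth.
A perfect twelfth would be 19 semitones; Dbb3 to Ab4 is 20, one semitone wider, so the interval is augmented.
(Equivalently, a compound augmented fifth: an augmented fifth plus an octave.)

augmented twelfth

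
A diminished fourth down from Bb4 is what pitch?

Four letter names down from B: F.
Moving 4 semitones down from Bb4 (the size of a diminished fourth) reaches F#4.

F#4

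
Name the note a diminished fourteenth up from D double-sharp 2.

The fourteenth's letter: D up seven letter names plus an octave → C.
A diminished fourteenth spans 21 semitones, so from D##2 the target pitch is C#4.

C sharp 4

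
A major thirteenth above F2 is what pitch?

D4

The thirteenth's letter: F up six letter names plus an octave → D.
A major thirteenth is 21 semitones; 21 semitones up from F2 gives D4.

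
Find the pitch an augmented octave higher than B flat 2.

B 3

For an octave the letter name doesn't change: still B, an octave up.
An augmented octave spans 13 semitones, so from Bb2 the target pitch is B3.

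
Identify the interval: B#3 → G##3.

minor 3rd

Descending from B#3 to G##3 is the same interval as ascending G##3 to B#3.
G to B spans three letter names (G-A-B), so the interval is some kind of third.
At 3 semitones, G##3→B#3 falls one short of a major third: minor.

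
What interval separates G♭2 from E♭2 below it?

Descending from Gb2 to Eb2 is the same interval as ascending Eb2 to Gb2.
E to G spans three letter names (E-F-G), so the interval is some kind of third.
A major third would be 4 semitones, but Eb2 to Gb2 is 3 — one semitone narrower, making it a minor third.

minor third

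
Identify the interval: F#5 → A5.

minor third

F to A spans three letter names (F-G-A), so the interval is some kind of third.
F#5 to A5 is 3 semitones, a half step short of the major third (4), so this is minor.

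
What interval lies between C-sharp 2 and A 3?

minor thirteenth

C to A spans six letter names (C-D-E-F-G-A), plus an octave: a thirteenth.
At 20 semitones, C#2→A3 falls one short of a major thirteenth: minor.
(Equivalently, a compound minor sixth: a minor sixth plus an octave.)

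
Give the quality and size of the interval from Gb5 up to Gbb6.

d8

G to G is the same letter name, plus an octave: an octave.
The perfect octave is 12 semitones; here we have 11, one semitone narrower: diminished.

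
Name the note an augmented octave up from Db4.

For an octave the letter name doesn't change: still D, an octave up.
An augmented octave spans 13 semitones, so from Db4 the target pitch is D5.

D5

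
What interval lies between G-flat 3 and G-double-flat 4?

G to G is the same letter name, plus an octave: an octave.
A perfect octave would be 12 semitones; Gb3 to Gbb4 is 11, one semitone narrower, so the interval is diminished.

diminished octave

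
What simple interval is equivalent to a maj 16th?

M2

Each octave removed subtracts seven from the number: 16 − 14 = 2.
So a major sixteenth is 2 octaves plus a major second. The quality is unchanged.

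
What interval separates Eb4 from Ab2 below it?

perfect 12th

Descending from Eb4 to Ab2 is the same interval as ascending Ab2 to Eb4.
A to E spans five letter names (A-B-C-D-E), plus an octave, so the interval is some kind of twelfth.
Ab2 to Eb4 is 19 semitones, matching the perfect twelfth exactly, so the quality is perfect.
(Equivalently, a compound perfect fifth: a perfect fifth plus an octave.)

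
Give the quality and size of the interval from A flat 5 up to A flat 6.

A to A is the same letter name, plus an octave — that makes it an octave of some quality.
Counting semitones, Ab5→Ab6 is 12, which is the perfect octave.

P8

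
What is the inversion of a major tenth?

minor 6th

First reduce the compound major tenth to its simple form, a major third.
Interval numbers invert to sum to nine: 3 + 6 = 9, so a third inverts to a sixth.
And major becomes minor under inversion, so we get a minor sixth.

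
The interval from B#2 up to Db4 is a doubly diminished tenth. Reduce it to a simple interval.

Each octave removed subtracts seven from the number: 10 − 7 = 3.
That makes a doubly diminished tenth a compound doubly diminished third — an octave plus a doubly diminished third.

doubly diminished third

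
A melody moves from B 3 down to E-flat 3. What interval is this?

augmented fifth

Descending from B3 to Eb3 is the same interval as ascending Eb3 to B3.
E to B spans five letter names (E-F-G-A-B), so the interval is some kind of fifth.
The perfect fifth is 7 semitones; here we have 8, one semitone wider: augmented.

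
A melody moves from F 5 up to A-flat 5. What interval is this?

F to A spans three letter names (F-G-A): a third.
F5 to Ab5 is 3 semitones, a half step short of the major third (4), so this is minor.

minor third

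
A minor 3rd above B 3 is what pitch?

The third takes the letter from B up to D.
A minor third is 3 semitones; 3 semitones up from B3 gives D4.

D 4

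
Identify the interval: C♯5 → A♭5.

C to A spans six letter names (C-D-E-F-G-A) — that makes it a sixth of some quality.
A major sixth would be 9 semitones; C#5 to Ab5 is 7, two semitones narrower, so the interval is diminished.

d6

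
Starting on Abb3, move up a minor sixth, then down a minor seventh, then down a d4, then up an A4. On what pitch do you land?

Up a minor sixth from Abb3: Fbb4 (8 semitones up).
Down a minor seventh from Fbb4: Gbb3 (10 semitones down).
Down a diminished fourth from Gbb3: Db3 (4 semitones down).
Db3 up an augmented fourth → G3 (6 semitones).

G3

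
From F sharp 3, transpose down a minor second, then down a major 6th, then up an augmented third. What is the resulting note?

B double-sharp 2

F#3 down a minor second → E#3 (1 semitone).
A major sixth down from E#3 is G#2.
G#2 up an augmented third → B##2 (5 semitones).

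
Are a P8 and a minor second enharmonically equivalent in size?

No

A perfect octave spans 12 semitones; a minor second spans 1 semitone. They differ by 11.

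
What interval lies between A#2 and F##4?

major 13th

A to F spans six letter names (A-B-C-D-E-F), plus an octave: a thirteenth.
Counting semitones, A#2→F##4 is 21, which is the major thirteenth.
(Equivalently, a compound major sixth: a major sixth plus an octave.)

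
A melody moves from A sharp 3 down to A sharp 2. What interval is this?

perfect octave

Descending from A#3 to A#2 is the same interval as ascending A#2 to A#3.
A to A is the same letter name, plus an octave — that makes it an octave of some quality.
The perfect octave spans 12 semitones, and A#2 to A#3 is exactly 12 semitones — so this is a perfect octave.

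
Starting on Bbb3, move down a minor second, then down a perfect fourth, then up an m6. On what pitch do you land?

A minor second down from Bbb3 is Ab3.
Down a perfect fourth from Ab3: Eb3 (5 semitones down).
Up a minor sixth from Eb3: Cb4 (8 semitones up).

Cb4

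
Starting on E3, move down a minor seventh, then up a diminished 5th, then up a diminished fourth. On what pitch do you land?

Down a minor seventh from E3: F#2 (10 semitones down).
F#2 up a diminished fifth → C3 (6 semitones).
C3 up a diminished fourth → Fb3 (4 semitones).

Fb3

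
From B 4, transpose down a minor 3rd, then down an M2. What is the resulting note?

F sharp 4

B4 down a minor third → G#4 (3 semitones).
Down a major second from G#4: F#4 (2 semitones down).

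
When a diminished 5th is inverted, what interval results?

A4

Inverted interval numbers add to nine, so a fifth pairs with a fourth (5 + 4 = 9).
Quality inverts too: diminished becomes augmented. That makes the inversion an augmented fourth.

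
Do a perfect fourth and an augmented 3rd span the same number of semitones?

Yes

Both span 5 semitones: a perfect fourth and an augmented third are the same chromatic distance.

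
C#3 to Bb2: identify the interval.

Descending from C#3 to Bb2 is the same interval as ascending Bb2 to C#3.
B to C spans two letter names (B-C): a second.
Bb2 to C#3 spans 3 semitones — one semitone wider than the major second (2) — giving an augmented second.

augmented second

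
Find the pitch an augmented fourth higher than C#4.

Counting four letter names up from C lands on F.
An augmented fourth spans 6 semitones, so from C#4 the target pitch is F##4.

F##4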